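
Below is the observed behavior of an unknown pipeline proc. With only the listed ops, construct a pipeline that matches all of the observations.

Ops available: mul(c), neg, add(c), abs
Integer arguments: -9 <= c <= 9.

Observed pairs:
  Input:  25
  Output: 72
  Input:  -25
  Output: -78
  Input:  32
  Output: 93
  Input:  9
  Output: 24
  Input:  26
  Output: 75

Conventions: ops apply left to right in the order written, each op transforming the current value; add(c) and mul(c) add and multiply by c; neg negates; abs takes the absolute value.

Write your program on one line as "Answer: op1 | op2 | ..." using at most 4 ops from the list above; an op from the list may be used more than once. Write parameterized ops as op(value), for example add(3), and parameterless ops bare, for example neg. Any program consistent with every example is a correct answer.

neg | mul(-3) | add(-3)

Check, running the answer program on each example:
  25 -> -25 -> 75 -> 72
  -25 -> 25 -> -75 -> -78
  32 -> -32 -> 96 -> 93
  9 -> -9 -> 27 -> 24
  26 -> -26 -> 78 -> 75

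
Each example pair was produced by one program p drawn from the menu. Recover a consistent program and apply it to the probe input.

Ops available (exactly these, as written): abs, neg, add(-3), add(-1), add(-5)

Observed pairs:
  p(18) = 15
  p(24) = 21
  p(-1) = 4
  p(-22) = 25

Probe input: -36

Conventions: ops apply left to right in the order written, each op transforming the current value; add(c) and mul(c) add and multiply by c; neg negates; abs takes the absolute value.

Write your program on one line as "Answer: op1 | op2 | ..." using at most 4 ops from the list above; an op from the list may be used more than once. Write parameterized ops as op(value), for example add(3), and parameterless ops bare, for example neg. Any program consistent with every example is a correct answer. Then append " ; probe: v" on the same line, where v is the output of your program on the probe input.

add(-3) | neg | abs ; probe: 39

Check, running the answer program on each example:
  18 -> 15 -> -15 -> 15
  24 -> 21 -> -21 -> 21
  -1 -> -4 -> 4 -> 4
  -22 -> -25 -> 25 -> 25
  probe: -36 -> -39 -> 39 -> 39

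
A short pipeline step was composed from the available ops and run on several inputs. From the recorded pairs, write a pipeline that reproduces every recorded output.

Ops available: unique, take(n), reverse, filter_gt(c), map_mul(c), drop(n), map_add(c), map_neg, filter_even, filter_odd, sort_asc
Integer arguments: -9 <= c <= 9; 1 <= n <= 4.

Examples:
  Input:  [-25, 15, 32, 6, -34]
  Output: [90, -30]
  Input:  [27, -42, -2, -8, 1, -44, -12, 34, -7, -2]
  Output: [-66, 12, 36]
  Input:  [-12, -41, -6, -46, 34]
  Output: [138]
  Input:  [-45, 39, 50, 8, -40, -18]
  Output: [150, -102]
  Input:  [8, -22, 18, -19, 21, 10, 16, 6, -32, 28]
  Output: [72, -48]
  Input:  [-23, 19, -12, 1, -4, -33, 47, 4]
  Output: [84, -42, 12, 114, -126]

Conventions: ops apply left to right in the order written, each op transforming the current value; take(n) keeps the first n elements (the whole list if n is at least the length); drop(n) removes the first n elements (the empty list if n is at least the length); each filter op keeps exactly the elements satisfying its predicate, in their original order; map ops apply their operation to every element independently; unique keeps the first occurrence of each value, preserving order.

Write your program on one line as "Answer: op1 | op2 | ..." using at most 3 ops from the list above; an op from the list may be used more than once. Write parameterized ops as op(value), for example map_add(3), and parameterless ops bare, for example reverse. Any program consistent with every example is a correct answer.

filter_odd | map_add(-5) | map_mul(-3)

Check, running the answer program on each example:
  [-25, 15, 32, 6, -34] -> [-25, 15] -> [-30, 10] -> [90, -30]
  [27, -42, -2, -8, 1, -44, -12, 34, -7, -2] -> [27, 1, -7] -> [22, -4, -12] -> [-66, 12, 36]
  [-12, -41, -6, -46, 34] -> [-41] -> [-46] -> [138]
  [-45, 39, 50, 8, -40, -18] -> [-45, 39] -> [-50, 34] -> [150, -102]
  [8, -22, 18, -19, 21, 10, 16, 6, -32, 28] -> [-19, 21] -> [-24, 16] -> [72, -48]
  [-23, 19, -12, 1, -4, -33, 47, 4] -> [-23, 19, 1, -33, 47] -> [-28, 14, -4, -38, 42] -> [84, -42, 12, 114, -126]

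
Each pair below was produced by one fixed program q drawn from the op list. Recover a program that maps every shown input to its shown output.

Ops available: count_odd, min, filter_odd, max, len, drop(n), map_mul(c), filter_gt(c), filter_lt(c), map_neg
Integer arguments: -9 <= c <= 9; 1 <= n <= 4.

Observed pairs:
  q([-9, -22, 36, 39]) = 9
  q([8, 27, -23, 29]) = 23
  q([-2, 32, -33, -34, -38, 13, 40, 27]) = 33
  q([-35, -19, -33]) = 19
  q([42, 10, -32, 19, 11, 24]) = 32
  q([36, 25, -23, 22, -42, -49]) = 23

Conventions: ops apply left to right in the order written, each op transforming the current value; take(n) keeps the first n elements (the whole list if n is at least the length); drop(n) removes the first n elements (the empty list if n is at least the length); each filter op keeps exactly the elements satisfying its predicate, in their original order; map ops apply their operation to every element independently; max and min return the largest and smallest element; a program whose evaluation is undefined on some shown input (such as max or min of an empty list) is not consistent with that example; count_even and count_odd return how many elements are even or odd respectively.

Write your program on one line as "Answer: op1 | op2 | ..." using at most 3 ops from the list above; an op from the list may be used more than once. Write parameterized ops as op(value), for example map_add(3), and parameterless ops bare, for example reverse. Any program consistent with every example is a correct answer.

filter_lt(-6) | map_neg | min

Check, running the answer program on each example:
  [-9, -22, 36, 39] -> [-9, -22] -> [9, 22] -> 9
  [8, 27, -23, 29] -> [-23] -> [23] -> 23
  [-2, 32, -33, -34, -38, 13, 40, 27] -> [-33, -34, -38] -> [33, 34, 38] -> 33
  [-35, -19, -33] -> [-35, -19, -33] -> [35, 19, 33] -> 19
  [42, 10, -32, 19, 11, 24] -> [-32] -> [32] -> 32
  [36, 25, -23, 22, -42, -49] -> [-23, -42, -49] -> [23, 42, 49] -> 23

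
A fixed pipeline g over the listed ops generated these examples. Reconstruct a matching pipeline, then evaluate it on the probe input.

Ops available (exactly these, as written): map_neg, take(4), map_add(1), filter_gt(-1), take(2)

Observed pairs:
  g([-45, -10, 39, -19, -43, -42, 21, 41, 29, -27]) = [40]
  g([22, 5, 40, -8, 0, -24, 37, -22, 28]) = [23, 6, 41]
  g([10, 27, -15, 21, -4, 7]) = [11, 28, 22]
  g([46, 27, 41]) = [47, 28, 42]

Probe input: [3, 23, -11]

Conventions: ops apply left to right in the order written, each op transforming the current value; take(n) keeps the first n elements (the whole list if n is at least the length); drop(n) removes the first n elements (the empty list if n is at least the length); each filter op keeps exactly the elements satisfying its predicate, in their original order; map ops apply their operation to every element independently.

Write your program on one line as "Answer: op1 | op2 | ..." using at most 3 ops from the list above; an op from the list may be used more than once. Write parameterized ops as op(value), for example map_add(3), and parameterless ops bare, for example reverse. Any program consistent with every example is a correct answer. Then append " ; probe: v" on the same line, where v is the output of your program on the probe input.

take(4) | filter_gt(-1) | map_add(1) ; probe: [4, 24]

Check, running the answer program on each example:
  [-45, -10, 39, -19, -43, -42, 21, 41, 29, -27] -> [-45, -10, 39, -19] -> [39] -> [40]
  [22, 5, 40, -8, 0, -24, 37, -22, 28] -> [22, 5, 40, -8] -> [22, 5, 40] -> [23, 6, 41]
  [10, 27, -15, 21, -4, 7] -> [10, 27, -15, 21] -> [10, 27, 21] -> [11, 28, 22]
  [46, 27, 41] -> [46, 27, 41] -> [46, 27, 41] -> [47, 28, 42]
  probe: [3, 23, -11] -> [3, 23, -11] -> [3, 23] -> [4, 24]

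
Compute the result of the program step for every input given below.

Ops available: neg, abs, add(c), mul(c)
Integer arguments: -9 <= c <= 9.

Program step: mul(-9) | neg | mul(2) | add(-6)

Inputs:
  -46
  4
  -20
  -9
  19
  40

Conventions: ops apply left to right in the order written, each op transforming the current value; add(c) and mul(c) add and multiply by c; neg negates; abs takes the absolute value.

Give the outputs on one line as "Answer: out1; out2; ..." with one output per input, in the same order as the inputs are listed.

Execution, op by op:
  -46 -> 414 -> -414 -> -828 -> -834
  4 -> -36 -> 36 -> 72 -> 66
  -20 -> 180 -> -180 -> -360 -> -366
  -9 -> 81 -> -81 -> -162 -> -168
  19 -> -171 -> 171 -> 342 -> 336
  40 -> -360 -> 360 -> 720 -> 714

-834; 66; -366; -168; 336; 714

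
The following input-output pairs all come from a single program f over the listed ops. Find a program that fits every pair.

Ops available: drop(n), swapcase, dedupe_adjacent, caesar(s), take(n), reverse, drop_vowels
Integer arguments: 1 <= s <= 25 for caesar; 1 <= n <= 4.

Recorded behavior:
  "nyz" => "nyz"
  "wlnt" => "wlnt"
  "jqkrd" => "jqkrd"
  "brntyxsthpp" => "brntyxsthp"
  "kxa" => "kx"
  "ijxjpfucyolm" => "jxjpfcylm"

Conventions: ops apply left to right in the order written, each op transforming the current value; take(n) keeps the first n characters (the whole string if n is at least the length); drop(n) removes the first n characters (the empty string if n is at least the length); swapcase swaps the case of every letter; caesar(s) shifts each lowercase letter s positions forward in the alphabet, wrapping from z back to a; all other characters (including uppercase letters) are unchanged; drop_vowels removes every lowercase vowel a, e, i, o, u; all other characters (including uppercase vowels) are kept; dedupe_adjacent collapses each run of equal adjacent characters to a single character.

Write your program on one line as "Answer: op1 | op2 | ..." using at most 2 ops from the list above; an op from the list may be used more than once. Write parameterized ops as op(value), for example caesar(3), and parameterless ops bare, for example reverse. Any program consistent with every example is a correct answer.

dedupe_adjacent | drop_vowels

Check, running the answer program on each example:
  "nyz" -> "nyz" -> "nyz"
  "wlnt" -> "wlnt" -> "wlnt"
  "jqkrd" -> "jqkrd" -> "jqkrd"
  "brntyxsthpp" -> "brntyxsthp" -> "brntyxsthp"
  "kxa" -> "kxa" -> "kx"
  "ijxjpfucyolm" -> "ijxjpfucyolm" -> "jxjpfcylm"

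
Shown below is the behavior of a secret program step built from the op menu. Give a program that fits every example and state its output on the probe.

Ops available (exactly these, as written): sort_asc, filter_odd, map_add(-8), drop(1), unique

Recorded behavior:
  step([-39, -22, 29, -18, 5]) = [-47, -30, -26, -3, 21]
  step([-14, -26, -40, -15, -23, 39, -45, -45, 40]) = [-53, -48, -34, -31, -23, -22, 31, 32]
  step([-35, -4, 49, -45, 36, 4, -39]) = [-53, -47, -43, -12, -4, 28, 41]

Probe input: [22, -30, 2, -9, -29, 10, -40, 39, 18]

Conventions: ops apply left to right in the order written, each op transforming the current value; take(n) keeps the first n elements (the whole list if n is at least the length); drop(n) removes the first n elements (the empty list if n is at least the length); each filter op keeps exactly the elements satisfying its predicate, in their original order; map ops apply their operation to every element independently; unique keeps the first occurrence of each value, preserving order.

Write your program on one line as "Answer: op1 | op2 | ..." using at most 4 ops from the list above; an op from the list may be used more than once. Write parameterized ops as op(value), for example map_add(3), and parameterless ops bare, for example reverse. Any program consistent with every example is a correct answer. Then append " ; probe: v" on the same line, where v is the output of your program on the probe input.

map_add(-8) | unique | sort_asc ; probe: [-48, -38, -37, -17, -6, 2, 10, 14, 31]

Check, running the answer program on each example:
  [-39, -22, 29, -18, 5] -> [-47, -30, 21, -26, -3] -> [-47, -30, 21, -26, -3] -> [-47, -30, -26, -3, 21]
  [-14, -26, -40, -15, -23, 39, -45, -45, 40] -> [-22, -34, -48, -23, -31, 31, -53, -53, 32] -> [-22, -34, -48, -23, -31, 31, -53, 32] -> [-53, -48, -34, -31, -23, -22, 31, 32]
  [-35, -4, 49, -45, 36, 4, -39] -> [-43, -12, 41, -53, 28, -4, -47] -> [-43, -12, 41, -53, 28, -4, -47] -> [-53, -47, -43, -12, -4, 28, 41]
  probe: [22, -30, 2, -9, -29, 10, -40, 39, 18] -> [14, -38, -6, -17, -37, 2, -48, 31, 10] -> [14, -38, -6, -17, -37, 2, -48, 31, 10] -> [-48, -38, -37, -17, -6, 2, 10, 14, 31]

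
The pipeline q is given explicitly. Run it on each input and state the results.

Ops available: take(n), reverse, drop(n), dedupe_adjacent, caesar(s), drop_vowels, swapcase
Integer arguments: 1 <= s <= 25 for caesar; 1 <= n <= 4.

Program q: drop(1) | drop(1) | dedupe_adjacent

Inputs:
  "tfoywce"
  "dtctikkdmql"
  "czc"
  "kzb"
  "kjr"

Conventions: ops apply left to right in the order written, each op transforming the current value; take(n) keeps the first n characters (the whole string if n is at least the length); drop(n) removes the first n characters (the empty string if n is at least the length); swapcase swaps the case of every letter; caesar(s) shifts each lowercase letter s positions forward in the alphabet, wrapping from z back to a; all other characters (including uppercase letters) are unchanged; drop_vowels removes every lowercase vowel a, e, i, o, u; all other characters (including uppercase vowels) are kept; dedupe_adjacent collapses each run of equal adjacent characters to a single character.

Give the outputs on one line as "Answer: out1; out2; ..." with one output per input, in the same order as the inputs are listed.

Execution, op by op:
  "tfoywce" -> "foywce" -> "oywce" -> "oywce"
  "dtctikkdmql" -> "tctikkdmql" -> "ctikkdmql" -> "ctikdmql"
  "czc" -> "zc" -> "c" -> "c"
  "kzb" -> "zb" -> "b" -> "b"
  "kjr" -> "jr" -> "r" -> "r"

"oywce"; "ctikdmql"; "c"; "b"; "r"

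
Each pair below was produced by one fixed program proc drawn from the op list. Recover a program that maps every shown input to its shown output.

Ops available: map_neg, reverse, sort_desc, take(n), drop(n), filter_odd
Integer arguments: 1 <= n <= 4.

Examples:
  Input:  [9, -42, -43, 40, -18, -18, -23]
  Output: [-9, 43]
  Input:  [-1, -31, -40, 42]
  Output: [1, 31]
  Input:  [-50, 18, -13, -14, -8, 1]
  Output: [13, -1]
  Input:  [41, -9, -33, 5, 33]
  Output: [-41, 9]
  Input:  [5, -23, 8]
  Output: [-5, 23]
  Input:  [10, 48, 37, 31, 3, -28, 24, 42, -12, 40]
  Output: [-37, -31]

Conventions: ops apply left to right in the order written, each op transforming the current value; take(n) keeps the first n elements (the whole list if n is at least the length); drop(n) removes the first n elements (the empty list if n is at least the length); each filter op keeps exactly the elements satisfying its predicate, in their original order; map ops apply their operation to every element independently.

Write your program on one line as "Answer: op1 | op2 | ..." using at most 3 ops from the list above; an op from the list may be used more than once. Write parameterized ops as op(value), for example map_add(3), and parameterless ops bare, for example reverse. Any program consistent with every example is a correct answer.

map_neg | filter_odd | take(2)

Check, running the answer program on each example:
  [9, -42, -43, 40, -18, -18, -23] -> [-9, 42, 43, -40, 18, 18, 23] -> [-9, 43, 23] -> [-9, 43]
  [-1, -31, -40, 42] -> [1, 31, 40, -42] -> [1, 31] -> [1, 31]
  [-50, 18, -13, -14, -8, 1] -> [50, -18, 13, 14, 8, -1] -> [13, -1] -> [13, -1]
  [41, -9, -33, 5, 33] -> [-41, 9, 33, -5, -33] -> [-41, 9, 33, -5, -33] -> [-41, 9]
  [5, -23, 8] -> [-5, 23, -8] -> [-5, 23] -> [-5, 23]
  [10, 48, 37, 31, 3, -28, 24, 42, -12, 40] -> [-10, -48, -37, -31, -3, 28, -24, -42, 12, -40] -> [-37, -31, -3] -> [-37, -31]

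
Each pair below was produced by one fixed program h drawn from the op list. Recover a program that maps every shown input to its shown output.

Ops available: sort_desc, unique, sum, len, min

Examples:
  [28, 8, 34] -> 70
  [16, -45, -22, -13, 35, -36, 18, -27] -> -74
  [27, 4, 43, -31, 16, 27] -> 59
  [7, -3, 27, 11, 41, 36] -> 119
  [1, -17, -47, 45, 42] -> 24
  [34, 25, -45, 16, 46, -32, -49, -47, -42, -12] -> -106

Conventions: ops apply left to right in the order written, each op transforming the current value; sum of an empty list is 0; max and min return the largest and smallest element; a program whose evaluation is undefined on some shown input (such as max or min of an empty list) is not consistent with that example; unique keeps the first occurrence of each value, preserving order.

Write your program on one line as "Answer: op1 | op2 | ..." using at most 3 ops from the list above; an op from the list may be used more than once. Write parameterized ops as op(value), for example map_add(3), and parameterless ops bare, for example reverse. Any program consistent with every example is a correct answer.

unique | sum

Check, running the answer program on each example:
  [28, 8, 34] -> [28, 8, 34] -> 70
  [16, -45, -22, -13, 35, -36, 18, -27] -> [16, -45, -22, -13, 35, -36, 18, -27] -> -74
  [27, 4, 43, -31, 16, 27] -> [27, 4, 43, -31, 16] -> 59
  [7, -3, 27, 11, 41, 36] -> [7, -3, 27, 11, 41, 36] -> 119
  [1, -17, -47, 45, 42] -> [1, -17, -47, 45, 42] -> 24
  [34, 25, -45, 16, 46, -32, -49, -47, -42, -12] -> [34, 25, -45, 16, 46, -32, -49, -47, -42, -12] -> -106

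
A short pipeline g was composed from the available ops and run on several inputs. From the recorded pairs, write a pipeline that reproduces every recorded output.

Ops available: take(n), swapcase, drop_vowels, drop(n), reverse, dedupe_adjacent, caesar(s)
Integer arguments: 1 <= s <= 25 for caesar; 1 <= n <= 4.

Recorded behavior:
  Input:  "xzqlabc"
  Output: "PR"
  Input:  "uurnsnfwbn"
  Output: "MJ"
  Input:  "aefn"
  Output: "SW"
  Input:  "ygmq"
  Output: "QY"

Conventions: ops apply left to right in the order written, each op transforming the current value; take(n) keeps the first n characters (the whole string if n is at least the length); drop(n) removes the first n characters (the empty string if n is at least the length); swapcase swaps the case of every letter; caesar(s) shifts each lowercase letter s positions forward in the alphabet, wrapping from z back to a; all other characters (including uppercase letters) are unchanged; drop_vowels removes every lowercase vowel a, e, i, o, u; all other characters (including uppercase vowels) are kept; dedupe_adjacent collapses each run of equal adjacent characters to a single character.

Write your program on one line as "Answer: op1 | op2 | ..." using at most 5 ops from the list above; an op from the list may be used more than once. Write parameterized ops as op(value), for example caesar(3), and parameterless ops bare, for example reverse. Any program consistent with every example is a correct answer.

caesar(18) | swapcase | dedupe_adjacent | take(2)

Check, running the answer program on each example:
  "xzqlabc" -> "pridstu" -> "PRIDSTU" -> "PRIDSTU" -> "PR"
  "uurnsnfwbn" -> "mmjfkfxotf" -> "MMJFKFXOTF" -> "MJFKFXOTF" -> "MJ"
  "aefn" -> "swxf" -> "SWXF" -> "SWXF" -> "SW"
  "ygmq" -> "qyei" -> "QYEI" -> "QYEI" -> "QY"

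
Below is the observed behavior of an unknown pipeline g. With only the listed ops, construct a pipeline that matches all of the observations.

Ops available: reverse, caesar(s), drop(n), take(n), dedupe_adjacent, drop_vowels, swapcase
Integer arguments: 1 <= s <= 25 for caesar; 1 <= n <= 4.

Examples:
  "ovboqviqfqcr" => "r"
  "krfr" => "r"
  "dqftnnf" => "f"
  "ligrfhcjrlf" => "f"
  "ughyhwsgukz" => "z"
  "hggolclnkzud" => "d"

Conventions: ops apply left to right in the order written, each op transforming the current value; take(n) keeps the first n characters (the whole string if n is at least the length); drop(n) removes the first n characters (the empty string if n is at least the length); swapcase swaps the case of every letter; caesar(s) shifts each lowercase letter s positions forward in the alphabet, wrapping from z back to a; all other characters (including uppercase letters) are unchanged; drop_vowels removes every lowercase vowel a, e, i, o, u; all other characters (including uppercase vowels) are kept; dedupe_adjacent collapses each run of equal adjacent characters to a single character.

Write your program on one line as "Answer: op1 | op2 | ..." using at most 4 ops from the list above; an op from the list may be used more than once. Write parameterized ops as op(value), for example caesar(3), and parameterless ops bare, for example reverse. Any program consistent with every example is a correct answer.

reverse | dedupe_adjacent | take(1)

Check, running the answer program on each example:
  "ovboqviqfqcr" -> "rcqfqivqobvo" -> "rcqfqivqobvo" -> "r"
  "krfr" -> "rfrk" -> "rfrk" -> "r"
  "dqftnnf" -> "fnntfqd" -> "fntfqd" -> "f"
  "ligrfhcjrlf" -> "flrjchfrgil" -> "flrjchfrgil" -> "f"
  "ughyhwsgukz" -> "zkugswhyhgu" -> "zkugswhyhgu" -> "z"
  "hggolclnkzud" -> "duzknlcloggh" -> "duzknlclogh" -> "d"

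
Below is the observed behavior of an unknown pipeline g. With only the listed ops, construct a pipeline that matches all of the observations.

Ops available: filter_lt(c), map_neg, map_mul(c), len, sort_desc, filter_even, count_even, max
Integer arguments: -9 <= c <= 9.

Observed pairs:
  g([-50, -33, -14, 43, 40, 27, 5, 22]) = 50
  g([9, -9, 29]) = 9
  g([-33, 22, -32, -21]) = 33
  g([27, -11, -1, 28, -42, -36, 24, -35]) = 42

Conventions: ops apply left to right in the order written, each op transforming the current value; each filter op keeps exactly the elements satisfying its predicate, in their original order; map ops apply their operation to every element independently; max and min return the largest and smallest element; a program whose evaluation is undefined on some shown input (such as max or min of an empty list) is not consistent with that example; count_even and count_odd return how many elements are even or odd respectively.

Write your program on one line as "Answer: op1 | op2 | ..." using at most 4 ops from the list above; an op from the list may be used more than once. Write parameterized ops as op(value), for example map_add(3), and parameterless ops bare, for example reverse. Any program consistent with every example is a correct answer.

map_neg | sort_desc | max

Check, running the answer program on each example:
  [-50, -33, -14, 43, 40, 27, 5, 22] -> [50, 33, 14, -43, -40, -27, -5, -22] -> [50, 33, 14, -5, -22, -27, -40, -43] -> 50
  [9, -9, 29] -> [-9, 9, -29] -> [9, -9, -29] -> 9
  [-33, 22, -32, -21] -> [33, -22, 32, 21] -> [33, 32, 21, -22] -> 33
  [27, -11, -1, 28, -42, -36, 24, -35] -> [-27, 11, 1, -28, 42, 36, -24, 35] -> [42, 36, 35, 11, 1, -24, -27, -28] -> 42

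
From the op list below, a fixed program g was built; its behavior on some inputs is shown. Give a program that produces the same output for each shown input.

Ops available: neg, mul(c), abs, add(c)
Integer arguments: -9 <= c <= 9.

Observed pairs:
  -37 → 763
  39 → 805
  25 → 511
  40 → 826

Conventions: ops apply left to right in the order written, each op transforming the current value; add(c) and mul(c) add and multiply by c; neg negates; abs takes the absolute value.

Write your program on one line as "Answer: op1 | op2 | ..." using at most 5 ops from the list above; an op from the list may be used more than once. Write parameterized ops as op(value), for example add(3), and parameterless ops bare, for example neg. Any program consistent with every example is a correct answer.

mul(-3) | abs | add(-2) | mul(7)

Check, running the answer program on each example:
  -37 -> 111 -> 111 -> 109 -> 763
  39 -> -117 -> 117 -> 115 -> 805
  25 -> -75 -> 75 -> 73 -> 511
  40 -> -120 -> 120 -> 118 -> 826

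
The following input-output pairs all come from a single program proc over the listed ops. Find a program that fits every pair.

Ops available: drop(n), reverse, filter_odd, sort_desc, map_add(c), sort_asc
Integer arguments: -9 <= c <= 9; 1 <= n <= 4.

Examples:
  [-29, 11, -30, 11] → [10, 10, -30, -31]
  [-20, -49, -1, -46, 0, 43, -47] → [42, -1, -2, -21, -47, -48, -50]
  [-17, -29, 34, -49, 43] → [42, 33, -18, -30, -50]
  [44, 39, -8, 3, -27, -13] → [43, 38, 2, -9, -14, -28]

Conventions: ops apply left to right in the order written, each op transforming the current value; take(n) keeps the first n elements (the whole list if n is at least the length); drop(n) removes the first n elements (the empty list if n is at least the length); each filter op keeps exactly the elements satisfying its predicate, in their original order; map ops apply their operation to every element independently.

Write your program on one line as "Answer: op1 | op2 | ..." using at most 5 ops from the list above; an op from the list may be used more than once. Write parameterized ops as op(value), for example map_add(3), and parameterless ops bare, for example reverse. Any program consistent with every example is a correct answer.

reverse | map_add(-4) | sort_desc | map_add(3)

Check, running the answer program on each example:
  [-29, 11, -30, 11] -> [11, -30, 11, -29] -> [7, -34, 7, -33] -> [7, 7, -33, -34] -> [10, 10, -30, -31]
  [-20, -49, -1, -46, 0, 43, -47] -> [-47, 43, 0, -46, -1, -49, -20] -> [-51, 39, -4, -50, -5, -53, -24] -> [39, -4, -5, -24, -50, -51, -53] -> [42, -1, -2, -21, -47, -48, -50]
  [-17, -29, 34, -49, 43] -> [43, -49, 34, -29, -17] -> [39, -53, 30, -33, -21] -> [39, 30, -21, -33, -53] -> [42, 33, -18, -30, -50]
  [44, 39, -8, 3, -27, -13] -> [-13, -27, 3, -8, 39, 44] -> [-17, -31, -1, -12, 35, 40] -> [40, 35, -1, -12, -17, -31] -> [43, 38, 2, -9, -14, -28]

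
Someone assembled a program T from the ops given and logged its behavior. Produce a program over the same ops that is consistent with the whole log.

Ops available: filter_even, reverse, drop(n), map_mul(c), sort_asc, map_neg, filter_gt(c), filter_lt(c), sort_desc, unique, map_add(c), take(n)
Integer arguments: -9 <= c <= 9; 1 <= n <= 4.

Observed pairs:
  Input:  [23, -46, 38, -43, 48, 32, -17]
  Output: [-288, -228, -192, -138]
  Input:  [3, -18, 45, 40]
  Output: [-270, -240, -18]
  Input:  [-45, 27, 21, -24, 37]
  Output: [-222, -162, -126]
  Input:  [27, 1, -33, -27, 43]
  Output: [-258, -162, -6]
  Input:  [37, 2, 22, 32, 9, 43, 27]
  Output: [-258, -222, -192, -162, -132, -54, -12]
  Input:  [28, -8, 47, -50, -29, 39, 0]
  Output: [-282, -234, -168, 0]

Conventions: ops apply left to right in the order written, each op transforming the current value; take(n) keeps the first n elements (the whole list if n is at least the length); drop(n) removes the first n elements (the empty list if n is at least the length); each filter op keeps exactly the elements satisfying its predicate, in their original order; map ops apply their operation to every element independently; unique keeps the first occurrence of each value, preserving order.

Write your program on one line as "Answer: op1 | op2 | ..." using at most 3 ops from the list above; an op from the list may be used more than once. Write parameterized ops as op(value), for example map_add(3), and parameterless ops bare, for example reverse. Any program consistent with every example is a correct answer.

filter_gt(-1) | map_mul(-6) | sort_asc

Check, running the answer program on each example:
  [23, -46, 38, -43, 48, 32, -17] -> [23, 38, 48, 32] -> [-138, -228, -288, -192] -> [-288, -228, -192, -138]
  [3, -18, 45, 40] -> [3, 45, 40] -> [-18, -270, -240] -> [-270, -240, -18]
  [-45, 27, 21, -24, 37] -> [27, 21, 37] -> [-162, -126, -222] -> [-222, -162, -126]
  [27, 1, -33, -27, 43] -> [27, 1, 43] -> [-162, -6, -258] -> [-258, -162, -6]
  [37, 2, 22, 32, 9, 43, 27] -> [37, 2, 22, 32, 9, 43, 27] -> [-222, -12, -132, -192, -54, -258, -162] -> [-258, -222, -192, -162, -132, -54, -12]
  [28, -8, 47, -50, -29, 39, 0] -> [28, 47, 39, 0] -> [-168, -282, -234, 0] -> [-282, -234, -168, 0]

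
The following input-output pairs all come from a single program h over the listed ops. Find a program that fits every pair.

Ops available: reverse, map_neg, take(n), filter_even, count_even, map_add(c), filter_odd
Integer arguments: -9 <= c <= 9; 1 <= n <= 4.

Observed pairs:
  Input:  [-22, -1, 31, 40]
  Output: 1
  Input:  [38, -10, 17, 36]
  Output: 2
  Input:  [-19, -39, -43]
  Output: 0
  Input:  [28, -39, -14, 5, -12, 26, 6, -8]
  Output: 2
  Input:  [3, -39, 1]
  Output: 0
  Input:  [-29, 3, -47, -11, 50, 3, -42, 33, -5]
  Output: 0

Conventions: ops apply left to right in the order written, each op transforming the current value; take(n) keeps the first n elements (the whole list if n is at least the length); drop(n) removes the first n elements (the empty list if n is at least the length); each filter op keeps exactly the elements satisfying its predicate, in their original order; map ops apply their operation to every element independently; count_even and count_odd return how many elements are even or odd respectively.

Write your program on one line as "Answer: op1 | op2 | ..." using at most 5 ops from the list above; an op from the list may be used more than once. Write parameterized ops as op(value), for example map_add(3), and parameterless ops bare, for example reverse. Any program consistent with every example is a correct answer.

map_neg | take(3) | filter_even | count_even

Check, running the answer program on each example:
  [-22, -1, 31, 40] -> [22, 1, -31, -40] -> [22, 1, -31] -> [22] -> 1
  [38, -10, 17, 36] -> [-38, 10, -17, -36] -> [-38, 10, -17] -> [-38, 10] -> 2
  [-19, -39, -43] -> [19, 39, 43] -> [19, 39, 43] -> [] -> 0
  [28, -39, -14, 5, -12, 26, 6, -8] -> [-28, 39, 14, -5, 12, -26, -6, 8] -> [-28, 39, 14] -> [-28, 14] -> 2
  [3, -39, 1] -> [-3, 39, -1] -> [-3, 39, -1] -> [] -> 0
  [-29, 3, -47, -11, 50, 3, -42, 33, -5] -> [29, -3, 47, 11, -50, -3, 42, -33, 5] -> [29, -3, 47] -> [] -> 0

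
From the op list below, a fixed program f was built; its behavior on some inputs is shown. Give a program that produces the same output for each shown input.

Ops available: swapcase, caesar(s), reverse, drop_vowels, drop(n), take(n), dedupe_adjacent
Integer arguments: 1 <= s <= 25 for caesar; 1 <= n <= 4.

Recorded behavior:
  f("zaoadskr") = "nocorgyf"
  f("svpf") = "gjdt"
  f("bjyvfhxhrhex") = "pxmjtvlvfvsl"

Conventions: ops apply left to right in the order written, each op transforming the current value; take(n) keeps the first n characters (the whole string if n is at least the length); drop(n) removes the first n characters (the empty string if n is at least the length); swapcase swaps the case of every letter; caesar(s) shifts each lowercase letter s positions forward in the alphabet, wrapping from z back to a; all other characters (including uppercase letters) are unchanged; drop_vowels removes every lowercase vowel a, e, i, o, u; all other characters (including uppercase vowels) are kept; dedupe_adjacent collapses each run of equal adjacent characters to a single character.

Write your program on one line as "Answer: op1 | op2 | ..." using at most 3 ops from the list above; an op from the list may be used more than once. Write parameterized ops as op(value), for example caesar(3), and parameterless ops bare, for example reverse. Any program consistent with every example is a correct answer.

caesar(2) | caesar(5) | caesar(7)

Check, running the answer program on each example:
  "zaoadskr" -> "bcqcfumt" -> "ghvhkzry" -> "nocorgyf"
  "svpf" -> "uxrh" -> "zcwm" -> "gjdt"
  "bjyvfhxhrhex" -> "dlaxhjzjtjgz" -> "iqfcmoeoyole" -> "pxmjtvlvfvsl"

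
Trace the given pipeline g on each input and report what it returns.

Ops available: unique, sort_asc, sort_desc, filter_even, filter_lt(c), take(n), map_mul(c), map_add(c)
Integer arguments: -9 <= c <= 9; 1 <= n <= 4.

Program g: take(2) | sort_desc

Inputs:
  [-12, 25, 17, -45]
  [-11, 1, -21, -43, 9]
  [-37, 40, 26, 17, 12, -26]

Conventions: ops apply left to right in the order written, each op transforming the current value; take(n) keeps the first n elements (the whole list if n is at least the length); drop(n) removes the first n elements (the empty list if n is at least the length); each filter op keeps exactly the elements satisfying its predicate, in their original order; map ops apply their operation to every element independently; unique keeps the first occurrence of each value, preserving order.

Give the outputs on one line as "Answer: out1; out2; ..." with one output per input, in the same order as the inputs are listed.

[25, -12]; [1, -11]; [40, -37]

Execution, op by op:
  [-12, 25, 17, -45] -> [-12, 25] -> [25, -12]
  [-11, 1, -21, -43, 9] -> [-11, 1] -> [1, -11]
  [-37, 40, 26, 17, 12, -26] -> [-37, 40] -> [40, -37]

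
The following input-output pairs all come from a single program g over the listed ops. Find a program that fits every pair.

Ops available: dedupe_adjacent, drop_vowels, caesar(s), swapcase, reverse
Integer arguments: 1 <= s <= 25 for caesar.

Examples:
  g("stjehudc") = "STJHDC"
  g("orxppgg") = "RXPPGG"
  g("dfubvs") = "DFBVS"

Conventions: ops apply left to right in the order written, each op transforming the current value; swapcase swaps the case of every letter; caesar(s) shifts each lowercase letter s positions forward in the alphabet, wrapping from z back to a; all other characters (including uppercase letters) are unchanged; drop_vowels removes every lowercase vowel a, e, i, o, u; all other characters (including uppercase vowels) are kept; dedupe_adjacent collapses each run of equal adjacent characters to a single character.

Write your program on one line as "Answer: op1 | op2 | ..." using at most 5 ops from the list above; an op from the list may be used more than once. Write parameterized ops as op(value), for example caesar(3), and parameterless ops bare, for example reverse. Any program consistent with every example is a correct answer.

reverse | drop_vowels | swapcase | reverse

Check, running the answer program on each example:
  "stjehudc" -> "cduhejts" -> "cdhjts" -> "CDHJTS" -> "STJHDC"
  "orxppgg" -> "ggppxro" -> "ggppxr" -> "GGPPXR" -> "RXPPGG"
  "dfubvs" -> "svbufd" -> "svbfd" -> "SVBFD" -> "DFBVS"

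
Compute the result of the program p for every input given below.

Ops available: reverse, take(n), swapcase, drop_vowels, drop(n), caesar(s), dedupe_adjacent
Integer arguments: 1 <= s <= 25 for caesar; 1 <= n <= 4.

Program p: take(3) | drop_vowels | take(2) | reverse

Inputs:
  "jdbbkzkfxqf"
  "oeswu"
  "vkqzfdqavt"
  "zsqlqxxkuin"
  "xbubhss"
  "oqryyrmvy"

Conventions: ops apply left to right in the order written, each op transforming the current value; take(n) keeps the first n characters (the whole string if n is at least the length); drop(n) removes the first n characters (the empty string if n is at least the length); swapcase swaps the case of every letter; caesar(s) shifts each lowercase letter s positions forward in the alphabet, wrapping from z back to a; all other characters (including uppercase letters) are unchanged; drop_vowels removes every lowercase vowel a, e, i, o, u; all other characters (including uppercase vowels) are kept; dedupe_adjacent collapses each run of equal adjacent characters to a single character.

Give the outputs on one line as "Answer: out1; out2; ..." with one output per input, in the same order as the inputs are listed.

Execution, op by op:
  "jdbbkzkfxqf" -> "jdb" -> "jdb" -> "jd" -> "dj"
  "oeswu" -> "oes" -> "s" -> "s" -> "s"
  "vkqzfdqavt" -> "vkq" -> "vkq" -> "vk" -> "kv"
  "zsqlqxxkuin" -> "zsq" -> "zsq" -> "zs" -> "sz"
  "xbubhss" -> "xbu" -> "xb" -> "xb" -> "bx"
  "oqryyrmvy" -> "oqr" -> "qr" -> "qr" -> "rq"

"dj"; "s"; "kv"; "sz"; "bx"; "rq"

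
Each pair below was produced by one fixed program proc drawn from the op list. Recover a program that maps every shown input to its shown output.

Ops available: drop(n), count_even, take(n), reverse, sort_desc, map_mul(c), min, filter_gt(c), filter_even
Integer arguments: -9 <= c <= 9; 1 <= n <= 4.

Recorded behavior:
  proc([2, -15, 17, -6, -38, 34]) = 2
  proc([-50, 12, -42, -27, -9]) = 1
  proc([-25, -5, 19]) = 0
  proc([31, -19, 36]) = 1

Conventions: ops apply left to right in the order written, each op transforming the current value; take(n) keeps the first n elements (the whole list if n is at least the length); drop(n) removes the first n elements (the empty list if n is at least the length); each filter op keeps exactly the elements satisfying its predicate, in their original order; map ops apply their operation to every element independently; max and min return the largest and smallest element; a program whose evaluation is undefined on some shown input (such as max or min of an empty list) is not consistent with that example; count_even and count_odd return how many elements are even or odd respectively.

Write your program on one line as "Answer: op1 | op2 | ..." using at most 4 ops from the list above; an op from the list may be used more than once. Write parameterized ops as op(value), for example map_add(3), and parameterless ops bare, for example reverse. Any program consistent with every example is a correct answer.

filter_even | filter_gt(-3) | count_even

Check, running the answer program on each example:
  [2, -15, 17, -6, -38, 34] -> [2, -6, -38, 34] -> [2, 34] -> 2
  [-50, 12, -42, -27, -9] -> [-50, 12, -42] -> [12] -> 1
  [-25, -5, 19] -> [] -> [] -> 0
  [31, -19, 36] -> [36] -> [36] -> 1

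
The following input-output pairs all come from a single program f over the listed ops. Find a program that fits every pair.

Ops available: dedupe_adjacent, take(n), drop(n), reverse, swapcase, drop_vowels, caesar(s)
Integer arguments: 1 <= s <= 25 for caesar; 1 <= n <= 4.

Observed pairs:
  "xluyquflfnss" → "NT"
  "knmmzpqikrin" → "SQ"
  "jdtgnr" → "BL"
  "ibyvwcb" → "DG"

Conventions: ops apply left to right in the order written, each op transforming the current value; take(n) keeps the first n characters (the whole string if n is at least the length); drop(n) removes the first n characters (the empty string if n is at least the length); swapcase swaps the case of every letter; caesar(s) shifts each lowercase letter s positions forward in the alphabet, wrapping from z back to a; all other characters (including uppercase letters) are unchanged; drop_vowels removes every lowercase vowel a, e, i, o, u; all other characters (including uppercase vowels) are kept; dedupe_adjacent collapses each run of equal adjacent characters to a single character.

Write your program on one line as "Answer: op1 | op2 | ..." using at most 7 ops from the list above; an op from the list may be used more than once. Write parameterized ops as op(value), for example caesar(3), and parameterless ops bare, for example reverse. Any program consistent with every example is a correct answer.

reverse | drop(3) | take(2) | caesar(7) | caesar(1) | swapcase

Check, running the answer program on each example:
  "xluyquflfnss" -> "ssnflfuqyulx" -> "flfuqyulx" -> "fl" -> "ms" -> "nt" -> "NT"
  "knmmzpqikrin" -> "nirkiqpzmmnk" -> "kiqpzmmnk" -> "ki" -> "rp" -> "sq" -> "SQ"
  "jdtgnr" -> "rngtdj" -> "tdj" -> "td" -> "ak" -> "bl" -> "BL"
  "ibyvwcb" -> "bcwvybi" -> "vybi" -> "vy" -> "cf" -> "dg" -> "DG"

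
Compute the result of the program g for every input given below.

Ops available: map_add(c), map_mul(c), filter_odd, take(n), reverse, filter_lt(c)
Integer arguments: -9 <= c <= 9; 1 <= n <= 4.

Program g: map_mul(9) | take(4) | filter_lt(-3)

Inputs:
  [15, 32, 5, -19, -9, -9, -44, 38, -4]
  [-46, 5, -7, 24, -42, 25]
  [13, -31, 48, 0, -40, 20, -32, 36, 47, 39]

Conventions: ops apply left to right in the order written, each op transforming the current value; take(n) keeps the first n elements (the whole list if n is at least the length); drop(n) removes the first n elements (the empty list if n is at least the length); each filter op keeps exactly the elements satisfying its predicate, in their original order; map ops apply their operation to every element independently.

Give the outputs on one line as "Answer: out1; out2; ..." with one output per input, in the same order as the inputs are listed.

Execution, op by op:
  [15, 32, 5, -19, -9, -9, -44, 38, -4] -> [135, 288, 45, -171, -81, -81, -396, 342, -36] -> [135, 288, 45, -171] -> [-171]
  [-46, 5, -7, 24, -42, 25] -> [-414, 45, -63, 216, -378, 225] -> [-414, 45, -63, 216] -> [-414, -63]
  [13, -31, 48, 0, -40, 20, -32, 36, 47, 39] -> [117, -279, 432, 0, -360, 180, -288, 324, 423, 351] -> [117, -279, 432, 0] -> [-279]

[-171]; [-414, -63]; [-279]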